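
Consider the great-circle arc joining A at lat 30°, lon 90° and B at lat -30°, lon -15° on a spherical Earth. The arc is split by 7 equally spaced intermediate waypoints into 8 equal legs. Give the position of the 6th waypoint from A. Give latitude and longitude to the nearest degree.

Convert each endpoint to a unit vector on the sphere (x = cos φ cos λ, y = cos φ sin λ, z = sin φ).
The central angle between the endpoints is δ = arccos(p₁·p₂) ≈ 2.031 rad (116.4°).
Interpolate at f = 6/8 with slerp weights a = sin((1−f)δ)/sin δ ≈ 0.543, b = sin(fδ)/sin δ ≈ 1.115.
p = a·p₁ + b·p₂ ≈ (0.933, 0.220, -0.286); φ = arcsin(p_z) ≈ -16.62°, λ = atan2(p_y, p_x) ≈ 13.28°.

≈ lat -17°, lon 13°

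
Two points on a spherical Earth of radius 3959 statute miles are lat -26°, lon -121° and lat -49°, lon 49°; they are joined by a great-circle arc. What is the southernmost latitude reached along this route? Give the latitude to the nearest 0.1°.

The great circle lies in the plane with unit normal n̂ = (p₁ × p₂)/|p₁ × p₂|.
Here n̂_z ≈ +0.106; the vertex latitude is φ_max = arccos|n̂_z| ≈ 83.9°.

≈ -83.9°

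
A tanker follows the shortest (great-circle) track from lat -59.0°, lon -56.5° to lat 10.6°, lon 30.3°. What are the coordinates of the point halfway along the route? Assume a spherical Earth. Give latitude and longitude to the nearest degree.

≈ lat -31°, lon 3°

Convert each endpoint to a unit vector on the sphere (x = cos φ cos λ, y = cos φ sin λ, z = sin φ).
The central angle between the endpoints is δ = arccos(p₁·p₂) ≈ 1.701 rad (97.4°).
Interpolate at f = 1/2 with slerp weights a = sin((1−f)δ)/sin δ ≈ 0.758, b = sin(fδ)/sin δ ≈ 0.758.
p = a·p₁ + b·p₂ ≈ (0.859, 0.050, -0.510); φ = arcsin(p_z) ≈ -30.68°, λ = atan2(p_y, p_x) ≈ 3.36°.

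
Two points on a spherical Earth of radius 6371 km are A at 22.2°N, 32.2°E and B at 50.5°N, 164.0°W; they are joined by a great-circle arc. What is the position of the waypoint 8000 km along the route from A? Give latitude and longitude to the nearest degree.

Write both endpoints as unit vectors p₁, p₂ with components (cos φ cos λ, cos φ sin λ, sin φ).
The central angle between the endpoints is δ = arccos(p₁·p₂) ≈ 1.848 rad (105.9°). The total great-circle distance is δ·R ≈ 1.848 × 6371 ≈ 11776 km, so the target fraction is f = 8000/11776 ≈ 0.679.
Interpolate at f ≈ 0.679 with slerp weights a = sin((1−f)δ)/sin δ ≈ 0.581, b = sin(fδ)/sin δ ≈ 0.989.
p = a·p₁ + b·p₂ ≈ (-0.149, 0.113, 0.982); φ = arcsin(p_z) ≈ 79.19°, λ = atan2(p_y, p_x) ≈ 142.85°.

≈ 79°N, 143°E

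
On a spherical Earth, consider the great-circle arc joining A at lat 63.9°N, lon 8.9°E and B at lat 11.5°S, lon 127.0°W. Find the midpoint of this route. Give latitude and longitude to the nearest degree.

Write both endpoints as unit vectors p₁, p₂ with components (cos φ cos λ, cos φ sin λ, sin φ).
The central angle between the endpoints is δ = arccos(p₁·p₂) ≈ 2.081 rad (119.3°).
Interpolate at f = 1/2 with slerp weights a = sin((1−f)δ)/sin δ ≈ 0.989, b = sin(fδ)/sin δ ≈ 0.989.
p = a·p₁ + b·p₂ ≈ (-0.153, -0.707, 0.691); φ = arcsin(p_z) ≈ 43.70°, λ = atan2(p_y, p_x) ≈ -102.25°.

≈ lat 44°N, lon 102°W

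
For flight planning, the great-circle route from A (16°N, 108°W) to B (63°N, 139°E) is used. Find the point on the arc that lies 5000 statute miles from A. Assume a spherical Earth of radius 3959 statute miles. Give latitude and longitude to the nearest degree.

≈ (66°N, 170°E)

Convert each endpoint to a unit vector on the sphere (x = cos φ cos λ, y = cos φ sin λ, z = sin φ).
The central angle between the endpoints is δ = arccos(p₁·p₂) ≈ 1.496 rad (85.7°). The total great-circle distance is δ·R ≈ 1.496 × 3959 ≈ 5921 mi, so the target fraction is f = 5000/5921 ≈ 0.844.
Interpolate at f ≈ 0.844 with slerp weights a = sin((1−f)δ)/sin δ ≈ 0.231, b = sin(fδ)/sin δ ≈ 0.956.
p = a·p₁ + b·p₂ ≈ (-0.396, 0.073, 0.915); φ = arcsin(p_z) ≈ 66.24°, λ = atan2(p_y, p_x) ≈ 169.53°.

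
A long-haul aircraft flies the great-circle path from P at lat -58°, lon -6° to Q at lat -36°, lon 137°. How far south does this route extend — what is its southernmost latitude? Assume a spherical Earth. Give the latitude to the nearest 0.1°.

The great circle lies in the plane with unit normal n̂ = (p₁ × p₂)/|p₁ × p₂|.
Here n̂_z ≈ +0.261; the vertex latitude is φ_max = arccos|n̂_z| ≈ 74.9°.

≈ -74.9°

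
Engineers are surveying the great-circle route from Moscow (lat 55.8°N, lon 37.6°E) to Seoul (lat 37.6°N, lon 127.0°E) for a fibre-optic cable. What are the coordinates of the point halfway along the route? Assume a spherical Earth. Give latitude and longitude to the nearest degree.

≈ lat 56°N, lon 92°E

Write both endpoints as unit vectors p₁, p₂ with components (cos φ cos λ, cos φ sin λ, sin φ).
The central angle between the endpoints is δ = arccos(p₁·p₂) ≈ 1.036 rad (59.4°).
Interpolate at f = 1/2 with slerp weights a = sin((1−f)δ)/sin δ ≈ 0.576, b = sin(fδ)/sin δ ≈ 0.576.
p = a·p₁ + b·p₂ ≈ (-0.018, 0.562, 0.827); φ = arcsin(p_z) ≈ 55.81°, λ = atan2(p_y, p_x) ≈ 91.85°.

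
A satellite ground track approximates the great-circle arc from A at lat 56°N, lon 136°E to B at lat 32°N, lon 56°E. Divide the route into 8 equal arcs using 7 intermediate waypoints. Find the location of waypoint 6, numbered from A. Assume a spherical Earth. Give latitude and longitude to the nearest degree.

Write both endpoints as unit vectors p₁, p₂ with components (cos φ cos λ, cos φ sin λ, sin φ).
The central angle between the endpoints is δ = arccos(p₁·p₂) ≈ 1.022 rad (58.6°).
Interpolate at f = 6/8 with slerp weights a = sin((1−f)δ)/sin δ ≈ 0.296, b = sin(fδ)/sin δ ≈ 0.813.
p = a·p₁ + b·p₂ ≈ (0.266, 0.687, 0.676); φ = arcsin(p_z) ≈ 42.56°, λ = atan2(p_y, p_x) ≈ 68.80°.

≈ lat 43°N, lon 69°E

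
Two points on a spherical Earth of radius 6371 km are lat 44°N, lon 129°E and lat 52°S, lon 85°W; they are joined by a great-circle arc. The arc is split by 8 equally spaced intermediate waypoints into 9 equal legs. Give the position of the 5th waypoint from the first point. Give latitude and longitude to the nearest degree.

The haversine formula gives a central angle δ ≈ 2.725 rad (156.1°) between the endpoints.
Interpolate at f = 5/9 with slerp weights a = sin((1−f)δ)/sin δ ≈ 2.314, b = sin(fδ)/sin δ ≈ 2.468.
p = a·p₁ + b·p₂ ≈ (-0.915, -0.220, -0.338); φ = arcsin(p_z) ≈ -19.73°, λ = atan2(p_y, p_x) ≈ -166.47°.

≈ lat 20°S, lon 166°W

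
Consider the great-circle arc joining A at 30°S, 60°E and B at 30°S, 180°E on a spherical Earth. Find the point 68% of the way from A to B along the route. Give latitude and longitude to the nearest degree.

≈ 46°S, 146°E

The haversine formula gives a central angle δ ≈ 1.696 rad (97.2°) between the endpoints.
Interpolate at f = 0.68 with slerp weights a = sin((1−f)δ)/sin δ ≈ 0.521, b = sin(fδ)/sin δ ≈ 0.921.
p = a·p₁ + b·p₂ ≈ (-0.573, 0.390, -0.721); φ = arcsin(p_z) ≈ -46.13°, λ = atan2(p_y, p_x) ≈ 145.71°.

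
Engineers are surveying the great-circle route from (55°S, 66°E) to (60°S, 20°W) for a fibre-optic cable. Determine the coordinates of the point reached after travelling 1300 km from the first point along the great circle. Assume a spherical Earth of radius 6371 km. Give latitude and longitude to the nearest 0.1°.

The haversine formula gives a central angle δ ≈ 0.753 rad (43.2°) between the endpoints. The total great-circle distance is δ·R ≈ 0.753 × 6371 ≈ 4799 km, so the target fraction is f = 1300/4799 ≈ 0.271.
Interpolate at f ≈ 0.271 with slerp weights a = sin((1−f)δ)/sin δ ≈ 0.763, b = sin(fδ)/sin δ ≈ 0.296.
p = a·p₁ + b·p₂ ≈ (0.317, 0.349, -0.882); φ = arcsin(p_z) ≈ -61.85°, λ = atan2(p_y, p_x) ≈ 47.75°.

≈ (61.8°S, 47.8°E)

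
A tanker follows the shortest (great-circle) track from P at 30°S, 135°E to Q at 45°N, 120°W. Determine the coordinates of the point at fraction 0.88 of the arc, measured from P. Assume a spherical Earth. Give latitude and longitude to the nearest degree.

From cos δ = sin φ₁ sin φ₂ + cos φ₁ cos φ₂ cos Δλ, the central angle is δ ≈ 2.108 rad (120.8°).
Interpolate at f = 0.88 with slerp weights a = sin((1−f)δ)/sin δ ≈ 0.291, b = sin(fδ)/sin δ ≈ 1.117.
p = a·p₁ + b·p₂ ≈ (-0.574, -0.506, 0.644); φ = arcsin(p_z) ≈ 40.12°, λ = atan2(p_y, p_x) ≈ -138.59°.

≈ 40°N, 139°W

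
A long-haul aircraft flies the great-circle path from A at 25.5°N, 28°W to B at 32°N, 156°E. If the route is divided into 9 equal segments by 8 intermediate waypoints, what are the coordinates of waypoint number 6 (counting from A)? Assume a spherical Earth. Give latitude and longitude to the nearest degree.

≈ 72°N, 165°E

Convert each endpoint to a unit vector on the sphere (x = cos φ cos λ, y = cos φ sin λ, z = sin φ).
The central angle between the endpoints is δ = arccos(p₁·p₂) ≈ 2.136 rad (122.4°).
Interpolate at f = 6/9 with slerp weights a = sin((1−f)δ)/sin δ ≈ 0.774, b = sin(fδ)/sin δ ≈ 1.171.
p = a·p₁ + b·p₂ ≈ (-0.291, 0.076, 0.954); φ = arcsin(p_z) ≈ 72.50°, λ = atan2(p_y, p_x) ≈ 165.32°.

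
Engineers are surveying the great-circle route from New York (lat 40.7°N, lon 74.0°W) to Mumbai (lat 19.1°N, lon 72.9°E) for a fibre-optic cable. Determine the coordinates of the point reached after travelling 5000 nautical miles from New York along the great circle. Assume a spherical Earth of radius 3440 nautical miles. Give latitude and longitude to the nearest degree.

Write both endpoints as unit vectors p₁, p₂ with components (cos φ cos λ, cos φ sin λ, sin φ).
The central angle between the endpoints is δ = arccos(p₁·p₂) ≈ 1.968 rad (112.8°). The total great-circle distance is δ·R ≈ 1.968 × 3440 ≈ 6770 nmi, so the target fraction is f = 5000/6770 ≈ 0.739.
Interpolate at f ≈ 0.739 with slerp weights a = sin((1−f)δ)/sin δ ≈ 0.534, b = sin(fδ)/sin δ ≈ 1.077.
p = a·p₁ + b·p₂ ≈ (0.411, 0.584, 0.700); φ = arcsin(p_z) ≈ 44.45°, λ = atan2(p_y, p_x) ≈ 54.87°.

≈ lat 44°N, lon 55°E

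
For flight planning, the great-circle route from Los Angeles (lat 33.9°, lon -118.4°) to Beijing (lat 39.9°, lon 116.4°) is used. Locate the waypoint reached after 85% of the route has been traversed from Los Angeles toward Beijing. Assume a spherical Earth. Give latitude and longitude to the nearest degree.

Convert each endpoint to a unit vector on the sphere (x = cos φ cos λ, y = cos φ sin λ, z = sin φ).
The central angle between the endpoints is δ = arccos(p₁·p₂) ≈ 1.580 rad (90.5°).
Interpolate at f = 0.85 with slerp weights a = sin((1−f)δ)/sin δ ≈ 0.235, b = sin(fδ)/sin δ ≈ 0.974.
p = a·p₁ + b·p₂ ≈ (-0.425, 0.498, 0.756); φ = arcsin(p_z) ≈ 49.10°, λ = atan2(p_y, p_x) ≈ 130.48°.

≈ lat 49°, lon 130°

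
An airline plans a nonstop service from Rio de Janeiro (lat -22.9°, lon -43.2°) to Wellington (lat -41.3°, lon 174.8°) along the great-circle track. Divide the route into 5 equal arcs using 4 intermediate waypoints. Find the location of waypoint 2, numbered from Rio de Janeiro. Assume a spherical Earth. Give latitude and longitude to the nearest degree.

≈ lat -56°, lon -80°

Convert each endpoint to a unit vector on the sphere (x = cos φ cos λ, y = cos φ sin λ, z = sin φ).
The central angle between the endpoints is δ = arccos(p₁·p₂) ≈ 1.863 rad (106.8°).
Interpolate at f = 2/5 with slerp weights a = sin((1−f)δ)/sin δ ≈ 0.939, b = sin(fδ)/sin δ ≈ 0.708.
p = a·p₁ + b·p₂ ≈ (0.101, -0.544, -0.833); φ = arcsin(p_z) ≈ -56.41°, λ = atan2(p_y, p_x) ≈ -79.51°.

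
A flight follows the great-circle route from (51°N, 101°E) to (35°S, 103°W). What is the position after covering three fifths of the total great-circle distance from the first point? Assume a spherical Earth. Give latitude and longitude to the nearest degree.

≈ (17°N, 140°W)

From cos δ = sin φ₁ sin φ₂ + cos φ₁ cos φ₂ cos Δλ, the central angle is δ ≈ 2.731 rad (156.4°).
Interpolate at f = 3/5 with slerp weights a = sin((1−f)δ)/sin δ ≈ 2.221, b = sin(fδ)/sin δ ≈ 2.497.
p = a·p₁ + b·p₂ ≈ (-0.727, -0.621, 0.294); φ = arcsin(p_z) ≈ 17.11°, λ = atan2(p_y, p_x) ≈ -139.51°.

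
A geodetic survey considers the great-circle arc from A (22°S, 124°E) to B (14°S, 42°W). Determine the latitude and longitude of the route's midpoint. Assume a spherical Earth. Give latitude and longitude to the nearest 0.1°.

From cos δ = sin φ₁ sin φ₂ + cos φ₁ cos φ₂ cos Δλ, the central angle is δ ≈ 2.469 rad (141.5°).
Interpolate at f = 1/2 with slerp weights a = sin((1−f)δ)/sin δ ≈ 1.515, b = sin(fδ)/sin δ ≈ 1.515.
p = a·p₁ + b·p₂ ≈ (0.307, 0.181, -0.934); φ = arcsin(p_z) ≈ -69.12°, λ = atan2(p_y, p_x) ≈ 30.52°.

≈ (69.1°S, 30.5°E)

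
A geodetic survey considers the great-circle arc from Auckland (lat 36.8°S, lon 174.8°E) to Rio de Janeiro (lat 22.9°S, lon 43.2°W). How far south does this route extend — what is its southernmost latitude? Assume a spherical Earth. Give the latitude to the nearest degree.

≈ 61°S

The great circle lies in the plane with unit normal n̂ = (p₁ × p₂)/|p₁ × p₂|.
Here n̂_z ≈ +0.484; the vertex latitude is φ_max = arccos|n̂_z| ≈ 61.0°.
Check via Clairaut: cos φ_max = |cos φ₁| · sin C = cos(36.8°)·sin(142.8°) ≈ 0.484, again giving ≈ 61.0°.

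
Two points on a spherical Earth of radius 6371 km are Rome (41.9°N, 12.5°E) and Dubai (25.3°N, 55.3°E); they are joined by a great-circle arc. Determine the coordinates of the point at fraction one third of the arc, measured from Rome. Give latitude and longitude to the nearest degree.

≈ (38°N, 29°E)

The haversine formula gives a central angle δ ≈ 0.677 rad (38.8°) between the endpoints.
Interpolate at f = 1/3 with slerp weights a = sin((1−f)δ)/sin δ ≈ 0.696, b = sin(fδ)/sin δ ≈ 0.357.
p = a·p₁ + b·p₂ ≈ (0.690, 0.378, 0.618); φ = arcsin(p_z) ≈ 38.15°, λ = atan2(p_y, p_x) ≈ 28.70°.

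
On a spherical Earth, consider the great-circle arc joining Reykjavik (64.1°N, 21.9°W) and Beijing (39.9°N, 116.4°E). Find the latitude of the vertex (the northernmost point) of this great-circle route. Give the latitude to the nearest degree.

The great circle lies in the plane with unit normal n̂ = (p₁ × p₂)/|p₁ × p₂|.
Here n̂_z ≈ +0.236; the vertex latitude is φ_max = arccos|n̂_z| ≈ 76.4°.
Check via Clairaut: cos φ_max = |cos φ₁| · sin C = cos(64.1°)·sin(32.7°) ≈ 0.236, again giving ≈ 76.4°.

≈ 76°N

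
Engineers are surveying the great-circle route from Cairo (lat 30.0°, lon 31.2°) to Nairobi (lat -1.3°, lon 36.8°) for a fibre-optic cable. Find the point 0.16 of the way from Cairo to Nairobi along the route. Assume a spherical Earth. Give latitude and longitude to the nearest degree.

≈ lat 25°, lon 32°

Convert each endpoint to a unit vector on the sphere (x = cos φ cos λ, y = cos φ sin λ, z = sin φ).
The central angle between the endpoints is δ = arccos(p₁·p₂) ≈ 0.554 rad (31.8°).
Interpolate at f = 0.16 with slerp weights a = sin((1−f)δ)/sin δ ≈ 0.853, b = sin(fδ)/sin δ ≈ 0.168.
p = a·p₁ + b·p₂ ≈ (0.767, 0.483, 0.423); φ = arcsin(p_z) ≈ 25.00°, λ = atan2(p_y, p_x) ≈ 32.24°.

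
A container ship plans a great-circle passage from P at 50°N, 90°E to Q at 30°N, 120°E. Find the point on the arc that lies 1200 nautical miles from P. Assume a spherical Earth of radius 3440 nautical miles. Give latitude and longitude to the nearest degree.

Write both endpoints as unit vectors p₁, p₂ with components (cos φ cos λ, cos φ sin λ, sin φ).
The central angle between the endpoints is δ = arccos(p₁·p₂) ≈ 0.525 rad (30.1°). The total great-circle distance is δ·R ≈ 0.525 × 3440 ≈ 1807 nmi, so the target fraction is f = 1200/1807 ≈ 0.664.
Interpolate at f ≈ 0.664 with slerp weights a = sin((1−f)δ)/sin δ ≈ 0.350, b = sin(fδ)/sin δ ≈ 0.681.
p = a·p₁ + b·p₂ ≈ (-0.295, 0.736, 0.609); φ = arcsin(p_z) ≈ 37.52°, λ = atan2(p_y, p_x) ≈ 111.84°.

≈ 38°N, 112°E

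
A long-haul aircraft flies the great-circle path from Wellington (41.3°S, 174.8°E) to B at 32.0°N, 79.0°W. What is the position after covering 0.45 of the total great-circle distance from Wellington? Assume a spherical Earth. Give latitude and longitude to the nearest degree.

Write both endpoints as unit vectors p₁, p₂ with components (cos φ cos λ, cos φ sin λ, sin φ).
The central angle between the endpoints is δ = arccos(p₁·p₂) ≈ 2.126 rad (121.8°).
Interpolate at f = 0.45 with slerp weights a = sin((1−f)δ)/sin δ ≈ 1.084, b = sin(fδ)/sin δ ≈ 0.962.
p = a·p₁ + b·p₂ ≈ (-0.655, -0.727, -0.205); φ = arcsin(p_z) ≈ -11.85°, λ = atan2(p_y, p_x) ≈ -132.01°.

≈ 12°S, 132°W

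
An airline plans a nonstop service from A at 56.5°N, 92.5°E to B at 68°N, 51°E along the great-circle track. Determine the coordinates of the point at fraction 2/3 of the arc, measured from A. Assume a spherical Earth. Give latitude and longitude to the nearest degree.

Write both endpoints as unit vectors p₁, p₂ with components (cos φ cos λ, cos φ sin λ, sin φ).
The central angle between the endpoints is δ = arccos(p₁·p₂) ≈ 0.382 rad (21.9°).
Interpolate at f = 2/3 with slerp weights a = sin((1−f)δ)/sin δ ≈ 0.341, b = sin(fδ)/sin δ ≈ 0.676.
p = a·p₁ + b·p₂ ≈ (0.151, 0.385, 0.911); φ = arcsin(p_z) ≈ 65.59°, λ = atan2(p_y, p_x) ≈ 68.55°.

≈ 66°N, 69°E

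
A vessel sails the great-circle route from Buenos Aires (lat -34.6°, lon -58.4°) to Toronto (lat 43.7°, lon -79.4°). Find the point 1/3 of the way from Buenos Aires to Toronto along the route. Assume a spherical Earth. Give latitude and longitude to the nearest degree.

≈ lat -8°, lon -65°

Write both endpoints as unit vectors p₁, p₂ with components (cos φ cos λ, cos φ sin λ, sin φ).
The central angle between the endpoints is δ = arccos(p₁·p₂) ≈ 1.407 rad (80.6°).
Interpolate at f = 1/3 with slerp weights a = sin((1−f)δ)/sin δ ≈ 0.817, b = sin(fδ)/sin δ ≈ 0.458.
p = a·p₁ + b·p₂ ≈ (0.413, -0.898, -0.148); φ = arcsin(p_z) ≈ -8.49°, λ = atan2(p_y, p_x) ≈ -65.29°.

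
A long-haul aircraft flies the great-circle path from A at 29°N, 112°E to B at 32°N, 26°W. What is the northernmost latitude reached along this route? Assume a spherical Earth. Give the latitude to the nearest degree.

The great circle lies in the plane with unit normal n̂ = (p₁ × p₂)/|p₁ × p₂|.
Here n̂_z ≈ -0.519; the vertex latitude is φ_max = arccos|n̂_z| ≈ 58.7°.
Check via Clairaut: cos φ_max = |cos φ₁| · sin C = cos(29.0°)·sin(36.4°) ≈ 0.519, again giving ≈ 58.7°.

≈ 59°N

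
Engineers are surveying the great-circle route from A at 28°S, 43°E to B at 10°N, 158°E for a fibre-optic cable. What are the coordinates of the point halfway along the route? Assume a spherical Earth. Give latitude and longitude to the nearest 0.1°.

≈ 16.4°S, 105.4°E

Convert each endpoint to a unit vector on the sphere (x = cos φ cos λ, y = cos φ sin λ, z = sin φ).
The central angle between the endpoints is δ = arccos(p₁·p₂) ≈ 2.036 rad (116.7°).
Interpolate at f = 1/2 with slerp weights a = sin((1−f)δ)/sin δ ≈ 0.953, b = sin(fδ)/sin δ ≈ 0.953.
p = a·p₁ + b·p₂ ≈ (-0.255, 0.925, -0.282); φ = arcsin(p_z) ≈ -16.37°, λ = atan2(p_y, p_x) ≈ 105.39°.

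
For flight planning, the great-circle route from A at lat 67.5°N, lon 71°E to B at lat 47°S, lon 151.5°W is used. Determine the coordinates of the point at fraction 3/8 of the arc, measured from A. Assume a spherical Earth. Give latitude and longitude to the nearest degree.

≈ lat 39°N, lon 166°E

Write both endpoints as unit vectors p₁, p₂ with components (cos φ cos λ, cos φ sin λ, sin φ).
The central angle between the endpoints is δ = arccos(p₁·p₂) ≈ 2.622 rad (150.2°).
Interpolate at f = 3/8 with slerp weights a = sin((1−f)δ)/sin δ ≈ 2.010, b = sin(fδ)/sin δ ≈ 1.677.
p = a·p₁ + b·p₂ ≈ (-0.755, 0.182, 0.631); φ = arcsin(p_z) ≈ 39.09°, λ = atan2(p_y, p_x) ≈ 166.47°.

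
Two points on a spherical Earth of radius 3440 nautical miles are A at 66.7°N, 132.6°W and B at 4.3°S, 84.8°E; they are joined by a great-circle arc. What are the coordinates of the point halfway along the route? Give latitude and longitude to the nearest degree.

≈ 49°N, 104°E

Convert each endpoint to a unit vector on the sphere (x = cos φ cos λ, y = cos φ sin λ, z = sin φ).
The central angle between the endpoints is δ = arccos(p₁·p₂) ≈ 1.963 rad (112.5°).
Interpolate at f = 1/2 with slerp weights a = sin((1−f)δ)/sin δ ≈ 0.900, b = sin(fδ)/sin δ ≈ 0.900.
p = a·p₁ + b·p₂ ≈ (-0.160, 0.631, 0.759); φ = arcsin(p_z) ≈ 49.36°, λ = atan2(p_y, p_x) ≈ 104.18°.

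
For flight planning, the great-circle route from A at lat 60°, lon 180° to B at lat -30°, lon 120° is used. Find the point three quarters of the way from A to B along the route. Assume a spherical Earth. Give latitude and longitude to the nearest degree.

The haversine formula gives a central angle δ ≈ 1.789 rad (102.5°) between the endpoints.
Interpolate at f = 3/4 with slerp weights a = sin((1−f)δ)/sin δ ≈ 0.443, b = sin(fδ)/sin δ ≈ 0.998.
p = a·p₁ + b·p₂ ≈ (-0.653, 0.748, -0.115); φ = arcsin(p_z) ≈ -6.61°, λ = atan2(p_y, p_x) ≈ 131.13°.

≈ lat -7°, lon 131°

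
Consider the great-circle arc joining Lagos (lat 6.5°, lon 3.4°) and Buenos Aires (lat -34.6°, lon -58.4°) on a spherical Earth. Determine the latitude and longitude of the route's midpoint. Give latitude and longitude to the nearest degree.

≈ lat -16°, lon -24°

From cos δ = sin φ₁ sin φ₂ + cos φ₁ cos φ₂ cos Δλ, the central angle is δ ≈ 1.243 rad (71.2°).
Interpolate at f = 1/2 with slerp weights a = sin((1−f)δ)/sin δ ≈ 0.615, b = sin(fδ)/sin δ ≈ 0.615.
p = a·p₁ + b·p₂ ≈ (0.875, -0.395, -0.280); φ = arcsin(p_z) ≈ -16.24°, λ = atan2(p_y, p_x) ≈ -24.29°.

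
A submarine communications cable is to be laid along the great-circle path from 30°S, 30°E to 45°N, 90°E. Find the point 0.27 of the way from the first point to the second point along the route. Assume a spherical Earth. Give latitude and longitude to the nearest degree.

Write both endpoints as unit vectors p₁, p₂ with components (cos φ cos λ, cos φ sin λ, sin φ).
The central angle between the endpoints is δ = arccos(p₁·p₂) ≈ 1.618 rad (92.7°).
Interpolate at f = 0.27 with slerp weights a = sin((1−f)δ)/sin δ ≈ 0.926, b = sin(fδ)/sin δ ≈ 0.424.
p = a·p₁ + b·p₂ ≈ (0.695, 0.701, -0.164); φ = arcsin(p_z) ≈ -9.41°, λ = atan2(p_y, p_x) ≈ 45.25°.

≈ 9°S, 45°E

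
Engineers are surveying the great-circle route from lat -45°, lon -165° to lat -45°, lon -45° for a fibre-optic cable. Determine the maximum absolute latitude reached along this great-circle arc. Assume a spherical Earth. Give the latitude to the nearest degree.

The great circle lies in the plane with unit normal n̂ = (p₁ × p₂)/|p₁ × p₂|.
Here n̂_z ≈ +0.447; the vertex latitude is φ_max = arccos|n̂_z| ≈ 63.4°.
Check via Clairaut: cos φ_max = |cos φ₁| · sin C = cos(45.0°)·sin(140.8°) ≈ 0.447, again giving ≈ 63.4°.

≈ -63°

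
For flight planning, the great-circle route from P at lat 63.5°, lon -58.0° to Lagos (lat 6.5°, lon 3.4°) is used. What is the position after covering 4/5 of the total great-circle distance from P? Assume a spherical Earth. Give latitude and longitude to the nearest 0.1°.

≈ lat 19.5°, lon -2.8°

Write both endpoints as unit vectors p₁, p₂ with components (cos φ cos λ, cos φ sin λ, sin φ).
The central angle between the endpoints is δ = arccos(p₁·p₂) ≈ 1.252 rad (71.7°).
Interpolate at f = 4/5 with slerp weights a = sin((1−f)δ)/sin δ ≈ 0.261, b = sin(fδ)/sin δ ≈ 0.887.
p = a·p₁ + b·p₂ ≈ (0.941, -0.046, 0.334); φ = arcsin(p_z) ≈ 19.51°, λ = atan2(p_y, p_x) ≈ -2.83°.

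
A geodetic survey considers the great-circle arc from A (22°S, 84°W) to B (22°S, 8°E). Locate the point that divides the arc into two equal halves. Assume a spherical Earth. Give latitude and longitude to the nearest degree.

Convert each endpoint to a unit vector on the sphere (x = cos φ cos λ, y = cos φ sin λ, z = sin φ).
The central angle between the endpoints is δ = arccos(p₁·p₂) ≈ 1.460 rad (83.7°).
Interpolate at f = 1/2 with slerp weights a = sin((1−f)δ)/sin δ ≈ 0.671, b = sin(fδ)/sin δ ≈ 0.671.
p = a·p₁ + b·p₂ ≈ (0.681, -0.532, -0.503); φ = arcsin(p_z) ≈ -30.18°, λ = atan2(p_y, p_x) ≈ -38.00°.

≈ (30°S, 38°W)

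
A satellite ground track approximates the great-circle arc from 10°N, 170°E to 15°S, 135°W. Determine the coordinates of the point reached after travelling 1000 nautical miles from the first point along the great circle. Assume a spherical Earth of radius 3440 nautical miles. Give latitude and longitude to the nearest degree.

Convert each endpoint to a unit vector on the sphere (x = cos φ cos λ, y = cos φ sin λ, z = sin φ).
The central angle between the endpoints is δ = arccos(p₁·p₂) ≈ 1.046 rad (60.0°). The total great-circle distance is δ·R ≈ 1.046 × 3440 ≈ 3600 nmi, so the target fraction is f = 1000/3600 ≈ 0.278.
Interpolate at f ≈ 0.278 with slerp weights a = sin((1−f)δ)/sin δ ≈ 0.792, b = sin(fδ)/sin δ ≈ 0.331.
p = a·p₁ + b·p₂ ≈ (-0.995, -0.091, 0.052); φ = arcsin(p_z) ≈ 2.97°, λ = atan2(p_y, p_x) ≈ -174.79°.

≈ 3°N, 175°W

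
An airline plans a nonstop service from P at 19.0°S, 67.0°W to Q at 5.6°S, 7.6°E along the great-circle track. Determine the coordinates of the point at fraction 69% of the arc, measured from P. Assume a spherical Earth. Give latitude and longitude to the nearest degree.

The haversine formula gives a central angle δ ≈ 1.285 rad (73.6°) between the endpoints.
Interpolate at f = 0.69 with slerp weights a = sin((1−f)δ)/sin δ ≈ 0.404, b = sin(fδ)/sin δ ≈ 0.808.
p = a·p₁ + b·p₂ ≈ (0.946, -0.246, -0.210); φ = arcsin(p_z) ≈ -12.15°, λ = atan2(p_y, p_x) ≈ -14.55°.

≈ 12°S, 15°W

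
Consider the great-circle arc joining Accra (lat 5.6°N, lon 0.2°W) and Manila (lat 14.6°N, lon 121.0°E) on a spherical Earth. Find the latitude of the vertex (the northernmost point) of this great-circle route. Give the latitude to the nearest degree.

≈ 21°N

The great circle lies in the plane with unit normal n̂ = (p₁ × p₂)/|p₁ × p₂|.
Here n̂_z ≈ +0.936; the vertex latitude is φ_max = arccos|n̂_z| ≈ 20.7°.
Check via Clairaut: cos φ_max = |cos φ₁| · sin C = cos(5.6°)·sin(70.1°) ≈ 0.936, again giving ≈ 20.7°.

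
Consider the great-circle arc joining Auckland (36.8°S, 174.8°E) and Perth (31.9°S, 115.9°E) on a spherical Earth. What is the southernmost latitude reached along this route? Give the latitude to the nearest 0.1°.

≈ 38.6°S

The great circle lies in the plane with unit normal n̂ = (p₁ × p₂)/|p₁ × p₂|.
Here n̂_z ≈ -0.782; the vertex latitude is φ_max = arccos|n̂_z| ≈ 38.6°.
Check via Clairaut: cos φ_max = |cos φ₁| · sin C = cos(36.8°)·sin(102.4°) ≈ 0.782, again giving ≈ 38.6°.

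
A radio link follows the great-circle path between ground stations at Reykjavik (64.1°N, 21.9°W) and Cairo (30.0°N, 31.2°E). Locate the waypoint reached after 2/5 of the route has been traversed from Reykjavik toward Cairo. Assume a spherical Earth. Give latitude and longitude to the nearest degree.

Write both endpoints as unit vectors p₁, p₂ with components (cos φ cos λ, cos φ sin λ, sin φ).
The central angle between the endpoints is δ = arccos(p₁·p₂) ≈ 0.827 rad (47.4°).
Interpolate at f = 2/5 with slerp weights a = sin((1−f)δ)/sin δ ≈ 0.647, b = sin(fδ)/sin δ ≈ 0.441.
p = a·p₁ + b·p₂ ≈ (0.589, 0.093, 0.803); φ = arcsin(p_z) ≈ 53.39°, λ = atan2(p_y, p_x) ≈ 8.93°.

≈ (53°N, 9°E)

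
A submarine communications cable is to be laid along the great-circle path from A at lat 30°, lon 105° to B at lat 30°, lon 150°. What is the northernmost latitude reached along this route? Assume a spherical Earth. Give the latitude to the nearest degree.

≈ 32°

The great circle lies in the plane with unit normal n̂ = (p₁ × p₂)/|p₁ × p₂|.
Here n̂_z ≈ +0.848; the vertex latitude is φ_max = arccos|n̂_z| ≈ 32.0°.
Check via Clairaut: cos φ_max = |cos φ₁| · sin C = cos(30.0°)·sin(78.3°) ≈ 0.848, again giving ≈ 32.0°.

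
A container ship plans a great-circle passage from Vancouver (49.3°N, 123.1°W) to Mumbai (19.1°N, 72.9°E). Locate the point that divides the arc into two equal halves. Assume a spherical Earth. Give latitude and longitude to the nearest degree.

≈ (71°N, 102°E)

Convert each endpoint to a unit vector on the sphere (x = cos φ cos λ, y = cos φ sin λ, z = sin φ).
The central angle between the endpoints is δ = arccos(p₁·p₂) ≈ 1.922 rad (110.1°).
Interpolate at f = 1/2 with slerp weights a = sin((1−f)δ)/sin δ ≈ 0.873, b = sin(fδ)/sin δ ≈ 0.873.
p = a·p₁ + b·p₂ ≈ (-0.068, 0.312, 0.948); φ = arcsin(p_z) ≈ 71.39°, λ = atan2(p_y, p_x) ≈ 102.37°.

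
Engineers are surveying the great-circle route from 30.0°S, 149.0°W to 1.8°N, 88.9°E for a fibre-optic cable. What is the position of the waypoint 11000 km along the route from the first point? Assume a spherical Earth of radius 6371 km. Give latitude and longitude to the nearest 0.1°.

Convert each endpoint to a unit vector on the sphere (x = cos φ cos λ, y = cos φ sin λ, z = sin φ).
The central angle between the endpoints is δ = arccos(p₁·p₂) ≈ 2.067 rad (118.4°). The total great-circle distance is δ·R ≈ 2.067 × 6371 ≈ 13166 km, so the target fraction is f = 11000/13166 ≈ 0.835.
Interpolate at f ≈ 0.835 with slerp weights a = sin((1−f)δ)/sin δ ≈ 0.379, b = sin(fδ)/sin δ ≈ 1.123.
p = a·p₁ + b·p₂ ≈ (-0.260, 0.953, -0.154); φ = arcsin(p_z) ≈ -8.87°, λ = atan2(p_y, p_x) ≈ 105.25°.

≈ 8.9°S, 105.2°E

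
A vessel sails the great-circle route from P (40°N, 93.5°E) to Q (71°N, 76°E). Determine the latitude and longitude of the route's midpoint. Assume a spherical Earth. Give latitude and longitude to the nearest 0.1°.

Convert each endpoint to a unit vector on the sphere (x = cos φ cos λ, y = cos φ sin λ, z = sin φ).
The central angle between the endpoints is δ = arccos(p₁·p₂) ≈ 0.563 rad (32.3°).
Interpolate at f = 1/2 with slerp weights a = sin((1−f)δ)/sin δ ≈ 0.520, b = sin(fδ)/sin δ ≈ 0.520.
p = a·p₁ + b·p₂ ≈ (0.017, 0.562, 0.827); φ = arcsin(p_z) ≈ 55.76°, λ = atan2(p_y, p_x) ≈ 88.30°.

≈ (55.8°N, 88.3°E)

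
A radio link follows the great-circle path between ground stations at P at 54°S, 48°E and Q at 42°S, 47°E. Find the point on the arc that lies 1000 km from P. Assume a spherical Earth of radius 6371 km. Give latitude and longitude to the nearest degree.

Convert each endpoint to a unit vector on the sphere (x = cos φ cos λ, y = cos φ sin λ, z = sin φ).
The central angle between the endpoints is δ = arccos(p₁·p₂) ≈ 0.210 rad (12.0°). The total great-circle distance is δ·R ≈ 0.210 × 6371 ≈ 1336 km, so the target fraction is f = 1000/1336 ≈ 0.748.
Interpolate at f ≈ 0.748 with slerp weights a = sin((1−f)δ)/sin δ ≈ 0.253, b = sin(fδ)/sin δ ≈ 0.751.
p = a·p₁ + b·p₂ ≈ (0.480, 0.519, -0.707); φ = arcsin(p_z) ≈ -45.02°, λ = atan2(p_y, p_x) ≈ 47.21°.

≈ 45°S, 47°E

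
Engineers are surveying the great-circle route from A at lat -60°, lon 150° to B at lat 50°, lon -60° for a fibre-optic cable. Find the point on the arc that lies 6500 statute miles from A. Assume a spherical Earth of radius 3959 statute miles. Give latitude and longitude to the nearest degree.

Write both endpoints as unit vectors p₁, p₂ with components (cos φ cos λ, cos φ sin λ, sin φ).
The central angle between the endpoints is δ = arccos(p₁·p₂) ≈ 2.799 rad (160.3°). The total great-circle distance is δ·R ≈ 2.799 × 3959 ≈ 11080 mi, so the target fraction is f = 6500/11080 ≈ 0.587.
Interpolate at f ≈ 0.587 with slerp weights a = sin((1−f)δ)/sin δ ≈ 2.722, b = sin(fδ)/sin δ ≈ 2.966.
p = a·p₁ + b·p₂ ≈ (-0.226, -0.970, -0.085); φ = arcsin(p_z) ≈ -4.90°, λ = atan2(p_y, p_x) ≈ -103.08°.

≈ lat -5°, lon -103°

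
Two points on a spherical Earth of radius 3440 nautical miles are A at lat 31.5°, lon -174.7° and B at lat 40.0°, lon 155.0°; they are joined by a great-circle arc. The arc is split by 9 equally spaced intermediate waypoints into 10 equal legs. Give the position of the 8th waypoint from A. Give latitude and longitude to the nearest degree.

From cos δ = sin φ₁ sin φ₂ + cos φ₁ cos φ₂ cos Δλ, the central angle is δ ≈ 0.452 rad (25.9°).
Interpolate at f = 8/10 with slerp weights a = sin((1−f)δ)/sin δ ≈ 0.207, b = sin(fδ)/sin δ ≈ 0.810.
p = a·p₁ + b·p₂ ≈ (-0.738, 0.246, 0.629); φ = arcsin(p_z) ≈ 38.95°, λ = atan2(p_y, p_x) ≈ 161.56°.

≈ lat 39°, lon 162°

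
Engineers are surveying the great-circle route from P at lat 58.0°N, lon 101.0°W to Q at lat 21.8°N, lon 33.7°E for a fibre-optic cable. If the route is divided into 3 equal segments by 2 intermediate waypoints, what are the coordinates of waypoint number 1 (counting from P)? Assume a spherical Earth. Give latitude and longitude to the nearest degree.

Write both endpoints as unit vectors p₁, p₂ with components (cos φ cos λ, cos φ sin λ, sin φ).
The central angle between the endpoints is δ = arccos(p₁·p₂) ≈ 1.602 rad (91.8°).
Interpolate at f = 1/3 with slerp weights a = sin((1−f)δ)/sin δ ≈ 0.877, b = sin(fδ)/sin δ ≈ 0.509.
p = a·p₁ + b·p₂ ≈ (0.305, -0.194, 0.933); φ = arcsin(p_z) ≈ 68.84°, λ = atan2(p_y, p_x) ≈ -32.44°.

≈ lat 69°N, lon 32°W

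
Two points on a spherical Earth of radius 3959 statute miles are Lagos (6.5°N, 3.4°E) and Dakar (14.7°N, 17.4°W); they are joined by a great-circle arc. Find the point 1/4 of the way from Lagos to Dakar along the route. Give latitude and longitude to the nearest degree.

Write both endpoints as unit vectors p₁, p₂ with components (cos φ cos λ, cos φ sin λ, sin φ).
The central angle between the endpoints is δ = arccos(p₁·p₂) ≈ 0.384 rad (22.0°).
Interpolate at f = 1/4 with slerp weights a = sin((1−f)δ)/sin δ ≈ 0.758, b = sin(fδ)/sin δ ≈ 0.256.
p = a·p₁ + b·p₂ ≈ (0.988, -0.029, 0.151); φ = arcsin(p_z) ≈ 8.67°, λ = atan2(p_y, p_x) ≈ -1.70°.

≈ 9°N, 2°W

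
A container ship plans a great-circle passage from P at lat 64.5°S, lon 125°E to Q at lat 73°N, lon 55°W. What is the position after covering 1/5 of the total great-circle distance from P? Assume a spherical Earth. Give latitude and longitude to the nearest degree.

≈ lat 30°S, lon 125°E

From cos δ = sin φ₁ sin φ₂ + cos φ₁ cos φ₂ cos Δλ, the central angle is δ ≈ 2.993 rad (171.5°).
Interpolate at f = 1/5 with slerp weights a = sin((1−f)δ)/sin δ ≈ 4.597, b = sin(fδ)/sin δ ≈ 3.813.
p = a·p₁ + b·p₂ ≈ (-0.496, 0.708, -0.503); φ = arcsin(p_z) ≈ -30.20°, λ = atan2(p_y, p_x) ≈ 125.00°.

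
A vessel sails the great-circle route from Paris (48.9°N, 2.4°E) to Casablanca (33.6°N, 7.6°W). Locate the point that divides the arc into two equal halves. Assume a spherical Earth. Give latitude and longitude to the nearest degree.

≈ 41°N, 3°W

Convert each endpoint to a unit vector on the sphere (x = cos φ cos λ, y = cos φ sin λ, z = sin φ).
The central angle between the endpoints is δ = arccos(p₁·p₂) ≈ 0.297 rad (17.0°).
Interpolate at f = 1/2 with slerp weights a = sin((1−f)δ)/sin δ ≈ 0.506, b = sin(fδ)/sin δ ≈ 0.506.
p = a·p₁ + b·p₂ ≈ (0.749, -0.042, 0.661); φ = arcsin(p_z) ≈ 41.36°, λ = atan2(p_y, p_x) ≈ -3.19°.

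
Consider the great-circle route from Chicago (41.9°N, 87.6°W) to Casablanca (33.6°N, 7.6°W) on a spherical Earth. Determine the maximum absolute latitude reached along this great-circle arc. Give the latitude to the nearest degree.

≈ 46°N

The great circle lies in the plane with unit normal n̂ = (p₁ × p₂)/|p₁ × p₂|.
Here n̂_z ≈ +0.695; the vertex latitude is φ_max = arccos|n̂_z| ≈ 46.0°.
Check via Clairaut: cos φ_max = |cos φ₁| · sin C = cos(41.9°)·sin(69.0°) ≈ 0.695, again giving ≈ 46.0°.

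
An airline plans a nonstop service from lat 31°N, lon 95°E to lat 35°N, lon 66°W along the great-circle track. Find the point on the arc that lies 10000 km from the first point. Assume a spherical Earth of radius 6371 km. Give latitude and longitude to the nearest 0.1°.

Write both endpoints as unit vectors p₁, p₂ with components (cos φ cos λ, cos φ sin λ, sin φ).
The central angle between the endpoints is δ = arccos(p₁·p₂) ≈ 1.948 rad (111.6°). The total great-circle distance is δ·R ≈ 1.948 × 6371 ≈ 12412 km, so the target fraction is f = 10000/12412 ≈ 0.806.
Interpolate at f ≈ 0.806 with slerp weights a = sin((1−f)δ)/sin δ ≈ 0.398, b = sin(fδ)/sin δ ≈ 1.076.
p = a·p₁ + b·p₂ ≈ (0.329, -0.465, 0.822); φ = arcsin(p_z) ≈ 55.26°, λ = atan2(p_y, p_x) ≈ -54.77°.

≈ lat 55.3°N, lon 54.8°W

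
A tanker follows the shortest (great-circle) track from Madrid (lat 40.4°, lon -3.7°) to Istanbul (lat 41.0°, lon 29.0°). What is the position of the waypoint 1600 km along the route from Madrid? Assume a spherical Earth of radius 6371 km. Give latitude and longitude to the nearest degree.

Convert each endpoint to a unit vector on the sphere (x = cos φ cos λ, y = cos φ sin λ, z = sin φ).
The central angle between the endpoints is δ = arccos(p₁·p₂) ≈ 0.430 rad (24.7°). The total great-circle distance is δ·R ≈ 0.430 × 6371 ≈ 2741 km, so the target fraction is f = 1600/2741 ≈ 0.584.
Interpolate at f ≈ 0.584 with slerp weights a = sin((1−f)δ)/sin δ ≈ 0.427, b = sin(fδ)/sin δ ≈ 0.596.
p = a·p₁ + b·p₂ ≈ (0.718, 0.197, 0.668); φ = arcsin(p_z) ≈ 41.89°, λ = atan2(p_y, p_x) ≈ 15.35°.

≈ lat 42°, lon 15°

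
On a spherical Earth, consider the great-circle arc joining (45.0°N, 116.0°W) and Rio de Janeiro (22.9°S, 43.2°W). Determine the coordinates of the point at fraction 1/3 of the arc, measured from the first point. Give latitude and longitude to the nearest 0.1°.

The haversine formula gives a central angle δ ≈ 1.653 rad (94.7°) between the endpoints.
Interpolate at f = 1/3 with slerp weights a = sin((1−f)δ)/sin δ ≈ 0.895, b = sin(fδ)/sin δ ≈ 0.525.
p = a·p₁ + b·p₂ ≈ (0.075, -0.900, 0.429); φ = arcsin(p_z) ≈ 25.38°, λ = atan2(p_y, p_x) ≈ -85.22°.

≈ (25.4°N, 85.2°W)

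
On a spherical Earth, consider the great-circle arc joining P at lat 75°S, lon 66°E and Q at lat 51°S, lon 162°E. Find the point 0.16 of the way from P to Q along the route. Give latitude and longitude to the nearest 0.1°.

The haversine formula gives a central angle δ ≈ 0.747 rad (42.8°) between the endpoints.
Interpolate at f = 0.16 with slerp weights a = sin((1−f)δ)/sin δ ≈ 0.864, b = sin(fδ)/sin δ ≈ 0.175.
p = a·p₁ + b·p₂ ≈ (-0.014, 0.238, -0.971); φ = arcsin(p_z) ≈ -76.18°, λ = atan2(p_y, p_x) ≈ 93.38°.

≈ lat 76.2°S, lon 93.4°E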